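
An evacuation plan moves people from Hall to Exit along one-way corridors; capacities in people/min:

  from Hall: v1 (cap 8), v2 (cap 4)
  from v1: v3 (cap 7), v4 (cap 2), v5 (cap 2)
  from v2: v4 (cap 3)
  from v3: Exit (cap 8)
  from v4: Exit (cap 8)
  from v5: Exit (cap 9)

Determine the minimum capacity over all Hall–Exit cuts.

11

Augment Hall→v1→v3→Exit: bottleneck 7, flow now 7.
Augment Hall→v1→v4→Exit: bottleneck 1, flow now 8.
Augment Hall→v2→v4→Exit: bottleneck 3, flow now 11.
No augmenting path remains; maximum flow = 11.
By max-flow min-cut, the minimum cut capacity equals the max flow.
In the residual graph, reachable from Hall: {Hall, v2}.
Min-cut edges: Hall→v1 (8), v2→v4 (3); capacity 8 + 3 = 11.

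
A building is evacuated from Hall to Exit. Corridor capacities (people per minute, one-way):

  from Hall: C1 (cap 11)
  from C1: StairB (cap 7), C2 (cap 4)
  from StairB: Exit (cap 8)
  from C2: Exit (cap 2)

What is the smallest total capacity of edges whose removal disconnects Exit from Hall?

9

Augment Hall→C1→StairB→Exit: bottleneck 7, flow now 7.
Augment Hall→C1→C2→Exit: bottleneck 2, flow now 9.
No augmenting path remains; maximum flow = 9.
By max-flow min-cut, the minimum cut capacity equals the max flow.
In the residual graph, reachable from Hall: {Hall, C1, C2}.
Min-cut edges: C1→StairB (7), C2→Exit (2); capacity 7 + 2 = 9.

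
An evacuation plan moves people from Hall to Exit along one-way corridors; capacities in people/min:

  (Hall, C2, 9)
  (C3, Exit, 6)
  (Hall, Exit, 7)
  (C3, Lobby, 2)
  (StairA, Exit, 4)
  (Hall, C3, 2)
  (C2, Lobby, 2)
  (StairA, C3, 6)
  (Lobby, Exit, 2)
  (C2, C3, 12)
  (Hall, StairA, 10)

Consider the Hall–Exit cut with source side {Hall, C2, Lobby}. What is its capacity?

33

Edges leaving {Hall, C2, Lobby}: Hall→StairA (10), Hall→C3 (2), Hall→Exit (7), C2→C3 (12), Lobby→Exit (2).
Cut capacity = 10 + 2 + 7 + 12 + 2 = 33.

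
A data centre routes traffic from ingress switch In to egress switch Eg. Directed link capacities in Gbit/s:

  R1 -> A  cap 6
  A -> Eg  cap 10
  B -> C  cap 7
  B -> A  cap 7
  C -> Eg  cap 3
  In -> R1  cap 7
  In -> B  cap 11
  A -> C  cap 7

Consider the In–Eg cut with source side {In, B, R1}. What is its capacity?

20

Edges leaving {In, B, R1}: B→A (7), B→C (7), R1→A (6).
Cut capacity = 7 + 7 + 6 = 20.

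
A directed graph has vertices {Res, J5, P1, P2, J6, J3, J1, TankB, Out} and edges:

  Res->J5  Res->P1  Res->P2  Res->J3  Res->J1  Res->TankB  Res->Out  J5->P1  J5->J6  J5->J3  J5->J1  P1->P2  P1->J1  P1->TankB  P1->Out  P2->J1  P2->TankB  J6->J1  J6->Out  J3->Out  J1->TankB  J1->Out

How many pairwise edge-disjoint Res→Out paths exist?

Assign every edge capacity 1; by Menger, the answer equals the max flow.
Path Res→Out (+1); total 1.
Path Res→P1→Out (+1); total 2.
Path Res→J3→Out (+1); total 3.
Path Res→J1→Out (+1); total 4.
Path Res→J5→J6→Out (+1); total 5.
No residual Res→Out path; max flow = 5.
Certifying cut of size 5: {J1→Out, Res→J3, Res→J5, Res→Out, Res→P1}.

5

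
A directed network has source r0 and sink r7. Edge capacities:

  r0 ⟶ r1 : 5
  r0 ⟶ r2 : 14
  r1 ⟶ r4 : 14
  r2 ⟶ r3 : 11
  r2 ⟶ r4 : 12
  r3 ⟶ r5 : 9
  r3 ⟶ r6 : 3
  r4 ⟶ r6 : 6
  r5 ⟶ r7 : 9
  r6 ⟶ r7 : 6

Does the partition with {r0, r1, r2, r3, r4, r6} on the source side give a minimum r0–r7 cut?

Given cut capacity: 9 + 6 = 15.
Augment r0→r1→r4→r6→r7: bottleneck 5, flow now 5.
Augment r0→r2→r3→r5→r7: bottleneck 9, flow now 14.
Augment r0→r2→r3→r6→r7: bottleneck 1, flow now 15.
No augmenting path remains; maximum flow = 15.
Cut capacity 15 equals the max flow, so it is a minimum cut.

Yes — it is a minimum cut (capacity 15).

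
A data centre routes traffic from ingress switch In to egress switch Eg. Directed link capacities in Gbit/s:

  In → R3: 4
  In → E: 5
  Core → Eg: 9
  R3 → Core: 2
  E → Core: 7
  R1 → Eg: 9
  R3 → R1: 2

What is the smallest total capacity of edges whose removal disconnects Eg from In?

9

Augment In→R3→Core→Eg: bottleneck 2, flow now 2.
Augment In→R3→R1→Eg: bottleneck 2, flow now 4.
Augment In→E→Core→Eg: bottleneck 5, flow now 9.
No augmenting path remains; maximum flow = 9.
By max-flow min-cut, the minimum cut capacity equals the max flow.
In the residual graph, reachable from In: {In}.
Min-cut edges: In→R3 (4), In→E (5); capacity 4 + 5 = 9.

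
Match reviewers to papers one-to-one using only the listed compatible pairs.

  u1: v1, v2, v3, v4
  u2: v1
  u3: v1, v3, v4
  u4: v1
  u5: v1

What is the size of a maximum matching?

Unit-capacity flow: source→left, listed edges, right→sink; max matching = max flow.
Augmenting path u1→v1 (+1); matched 1.
Augmenting path u3→v3 (+1); matched 2.
Augmenting path u2→v1→u1→v2 (+1); matched 3.
No augmenting path remains; maximum matching = 3.
König certificate: {u1, u3, v1} is a vertex cover of size 3 (every listed pair touches it), so no matching can be larger.

3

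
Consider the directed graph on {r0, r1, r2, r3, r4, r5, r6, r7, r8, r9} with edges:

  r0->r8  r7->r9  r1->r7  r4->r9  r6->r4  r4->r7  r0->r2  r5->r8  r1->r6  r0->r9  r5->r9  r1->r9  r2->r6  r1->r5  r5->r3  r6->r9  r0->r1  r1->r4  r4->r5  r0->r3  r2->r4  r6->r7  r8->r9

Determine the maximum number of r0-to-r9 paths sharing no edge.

Assign every edge capacity 1; by Menger, the answer equals the max flow.
Path r0→r9 (+1); total 1.
Path r0→r1→r9 (+1); total 2.
Path r0→r8→r9 (+1); total 3.
Path r0→r2→r4→r9 (+1); total 4.
No residual r0→r9 path; max flow = 4.
Certifying cut of size 4: {r0→r1, r0→r2, r0→r8, r0→r9}.

4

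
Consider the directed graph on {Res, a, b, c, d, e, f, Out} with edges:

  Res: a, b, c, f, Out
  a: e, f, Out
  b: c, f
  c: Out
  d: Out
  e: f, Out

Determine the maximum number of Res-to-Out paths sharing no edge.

Assign every edge capacity 1; by Menger, the answer equals the max flow.
Path Res→Out (+1); total 1.
Path Res→a→Out (+1); total 2.
Path Res→c→Out (+1); total 3.
No residual Res→Out path; max flow = 3.
Certifying cut of size 3: {Res→Out, Res→a, c→Out}.

3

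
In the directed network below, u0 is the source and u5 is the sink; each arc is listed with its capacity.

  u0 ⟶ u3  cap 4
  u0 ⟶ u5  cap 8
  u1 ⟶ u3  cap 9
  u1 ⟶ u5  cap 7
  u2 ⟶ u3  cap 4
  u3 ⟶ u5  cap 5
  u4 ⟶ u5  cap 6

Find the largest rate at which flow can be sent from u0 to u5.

Augment u0→u5: bottleneck 8, flow now 8.
Augment u0→u3→u5: bottleneck 4, flow now 12.
No augmenting path remains; maximum flow = 12.
In the residual graph, reachable from u0: {u0}.
Min-cut edges: u0→u3 (4), u0→u5 (8); capacity 4 + 8 = 12.
This cut is saturated, so no flow can exceed 12.

12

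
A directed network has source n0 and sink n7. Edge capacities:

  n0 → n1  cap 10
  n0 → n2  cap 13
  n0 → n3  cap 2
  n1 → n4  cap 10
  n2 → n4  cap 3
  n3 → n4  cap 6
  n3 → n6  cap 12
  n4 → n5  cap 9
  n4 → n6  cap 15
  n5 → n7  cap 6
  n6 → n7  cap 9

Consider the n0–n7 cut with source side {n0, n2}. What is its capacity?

15

Edges leaving {n0, n2}: n0→n1 (10), n0→n3 (2), n2→n4 (3).
Cut capacity = 10 + 2 + 3 = 15.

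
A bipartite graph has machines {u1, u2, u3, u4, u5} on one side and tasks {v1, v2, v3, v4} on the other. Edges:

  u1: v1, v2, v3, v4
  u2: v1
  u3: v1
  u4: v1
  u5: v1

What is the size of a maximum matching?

Unit-capacity flow: source→left, listed edges, right→sink; max matching = max flow.
Augmenting path u1→v1 (+1); matched 1.
Augmenting path u2→v1→u1→v2 (+1); matched 2.
No augmenting path remains; maximum matching = 2.
König certificate: {u1, v1} is a vertex cover of size 2 (every listed pair touches it), so no matching can be larger.

2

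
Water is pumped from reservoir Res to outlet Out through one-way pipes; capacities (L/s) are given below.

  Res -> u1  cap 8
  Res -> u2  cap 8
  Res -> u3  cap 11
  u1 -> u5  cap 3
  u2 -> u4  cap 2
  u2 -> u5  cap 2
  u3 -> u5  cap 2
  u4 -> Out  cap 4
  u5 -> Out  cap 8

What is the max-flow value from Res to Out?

9

Augment Res→u1→u5→Out: bottleneck 3, flow now 3.
Augment Res→u2→u4→Out: bottleneck 2, flow now 5.
Augment Res→u2→u5→Out: bottleneck 2, flow now 7.
Augment Res→u3→u5→Out: bottleneck 2, flow now 9.
No augmenting path remains; maximum flow = 9.
In the residual graph, reachable from Res: {Res, u1, u2, u3}.
Min-cut edges: u1→u5 (3), u2→u4 (2), u2→u5 (2), u3→u5 (2); capacity 3 + 2 + 2 + 2 = 9.
This cut is saturated, so no flow can exceed 9.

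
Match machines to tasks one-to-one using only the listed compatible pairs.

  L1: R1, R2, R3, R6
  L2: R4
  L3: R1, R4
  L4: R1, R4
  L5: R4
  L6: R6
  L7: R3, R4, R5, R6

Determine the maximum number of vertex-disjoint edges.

Unit-capacity flow: source→left, listed edges, right→sink; max matching = max flow.
Augmenting path L1→R1 (+1); matched 1.
Augmenting path L2→R4 (+1); matched 2.
Augmenting path L6→R6 (+1); matched 3.
Augmenting path L7→R3 (+1); matched 4.
Augmenting path L3→R1→L1→R2 (+1); matched 5.
No augmenting path remains; maximum matching = 5.
König certificate: {L1, L6, L7, R1, R4} is a vertex cover of size 5 (every listed pair touches it), so no matching can be larger.

5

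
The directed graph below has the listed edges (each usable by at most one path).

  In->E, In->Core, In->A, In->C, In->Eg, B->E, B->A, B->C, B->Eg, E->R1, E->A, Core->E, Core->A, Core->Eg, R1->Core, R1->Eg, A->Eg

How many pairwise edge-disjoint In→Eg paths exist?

4

Assign every edge capacity 1; by Menger, the answer equals the max flow.
Path In→Eg (+1); total 1.
Path In→Core→Eg (+1); total 2.
Path In→A→Eg (+1); total 3.
Path In→E→R1→Eg (+1); total 4.
No residual In→Eg path; max flow = 4.
Certifying cut of size 4: {In→A, In→Core, In→E, In→Eg}.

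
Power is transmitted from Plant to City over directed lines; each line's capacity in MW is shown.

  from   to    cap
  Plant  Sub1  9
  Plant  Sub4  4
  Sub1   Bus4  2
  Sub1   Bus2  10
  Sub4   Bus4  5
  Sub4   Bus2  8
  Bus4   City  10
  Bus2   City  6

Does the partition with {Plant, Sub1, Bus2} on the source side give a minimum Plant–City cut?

Yes — it is a minimum cut (capacity 12).

Given cut capacity: 4 + 2 + 6 = 12.
Augment Plant→Sub1→Bus4→City: bottleneck 2, flow now 2.
Augment Plant→Sub1→Bus2→City: bottleneck 6, flow now 8.
Augment Plant→Sub4→Bus4→City: bottleneck 4, flow now 12.
No augmenting path remains; maximum flow = 12.
Cut capacity 12 equals the max flow, so it is a minimum cut.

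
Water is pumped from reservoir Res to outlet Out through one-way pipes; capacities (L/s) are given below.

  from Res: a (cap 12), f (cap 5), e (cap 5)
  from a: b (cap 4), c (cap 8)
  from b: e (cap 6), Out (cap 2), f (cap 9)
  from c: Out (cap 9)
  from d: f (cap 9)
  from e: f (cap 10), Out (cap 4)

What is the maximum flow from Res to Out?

Augment Res→e→Out: bottleneck 4, flow now 4.
Augment Res→a→b→Out: bottleneck 2, flow now 6.
Augment Res→a→c→Out: bottleneck 8, flow now 14.
No augmenting path remains; maximum flow = 14.
In the residual graph, reachable from Res: {Res, a, b, e, f}.
Min-cut edges: a→c (8), b→Out (2), e→Out (4); capacity 8 + 2 + 4 = 14.
This cut is saturated, so no flow can exceed 14.

14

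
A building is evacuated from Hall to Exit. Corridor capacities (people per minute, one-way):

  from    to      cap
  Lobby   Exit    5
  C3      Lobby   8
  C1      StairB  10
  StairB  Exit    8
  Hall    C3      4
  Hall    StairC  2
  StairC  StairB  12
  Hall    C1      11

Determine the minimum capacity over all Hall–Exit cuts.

Augment Hall→C3→Lobby→Exit: bottleneck 4, flow now 4.
Augment Hall→StairC→StairB→Exit: bottleneck 2, flow now 6.
Augment Hall→C1→StairB→Exit: bottleneck 6, flow now 12.
No augmenting path remains; maximum flow = 12.
By max-flow min-cut, the minimum cut capacity equals the max flow.
In the residual graph, reachable from Hall: {Hall, StairC, C1, StairB}.
Min-cut edges: Hall→C3 (4), StairB→Exit (8); capacity 4 + 8 = 12.

12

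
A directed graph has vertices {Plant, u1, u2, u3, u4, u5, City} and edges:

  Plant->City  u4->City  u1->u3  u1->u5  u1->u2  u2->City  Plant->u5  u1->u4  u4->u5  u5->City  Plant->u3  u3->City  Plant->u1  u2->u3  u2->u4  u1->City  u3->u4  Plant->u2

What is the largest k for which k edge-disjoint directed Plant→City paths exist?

5

Assign every edge capacity 1; by Menger, the answer equals the max flow.
Path Plant→City (+1); total 1.
Path Plant→u1→City (+1); total 2.
Path Plant→u2→City (+1); total 3.
Path Plant→u3→City (+1); total 4.
Path Plant→u5→City (+1); total 5.
No residual Plant→City path; max flow = 5.
Certifying cut of size 5: {Plant→City, Plant→u1, Plant→u2, Plant→u3, Plant→u5}.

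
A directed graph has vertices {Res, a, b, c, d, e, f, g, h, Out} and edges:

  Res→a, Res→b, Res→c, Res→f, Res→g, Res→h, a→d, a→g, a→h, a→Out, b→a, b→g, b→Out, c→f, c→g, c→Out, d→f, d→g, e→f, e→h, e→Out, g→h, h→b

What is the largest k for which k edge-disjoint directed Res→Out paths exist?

Assign every edge capacity 1; by Menger, the answer equals the max flow.
Path Res→a→Out (+1); total 1.
Path Res→b→Out (+1); total 2.
Path Res→c→Out (+1); total 3.
No residual Res→Out path; max flow = 3.
Certifying cut of size 3: {Res→c, a→Out, b→Out}.

3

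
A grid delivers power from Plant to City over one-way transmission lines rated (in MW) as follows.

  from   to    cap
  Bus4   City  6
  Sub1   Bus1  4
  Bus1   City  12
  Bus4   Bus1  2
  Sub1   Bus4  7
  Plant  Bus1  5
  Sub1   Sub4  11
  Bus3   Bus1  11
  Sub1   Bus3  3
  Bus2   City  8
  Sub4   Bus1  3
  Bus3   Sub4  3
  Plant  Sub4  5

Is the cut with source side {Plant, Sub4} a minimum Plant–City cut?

Given cut capacity: 5 + 3 = 8.
Augment Plant→Bus1→City: bottleneck 5, flow now 5.
Augment Plant→Sub4→Bus1→City: bottleneck 3, flow now 8.
No augmenting path remains; maximum flow = 8.
Cut capacity 8 equals the max flow, so it is a minimum cut.

Yes — it is a minimum cut (capacity 8).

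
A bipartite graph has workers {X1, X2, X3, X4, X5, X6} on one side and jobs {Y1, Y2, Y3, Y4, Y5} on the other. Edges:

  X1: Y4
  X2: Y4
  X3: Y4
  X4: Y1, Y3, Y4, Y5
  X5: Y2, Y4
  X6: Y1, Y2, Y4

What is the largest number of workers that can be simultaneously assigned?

4

Unit-capacity flow: source→left, listed edges, right→sink; max matching = max flow.
Augmenting path X1→Y4 (+1); matched 1.
Augmenting path X4→Y1 (+1); matched 2.
Augmenting path X5→Y2 (+1); matched 3.
Augmenting path X6→Y1→X4→Y3 (+1); matched 4.
No augmenting path remains; maximum matching = 4.
König certificate: {X4, X5, X6, Y4} is a vertex cover of size 4 (every listed pair touches it), so no matching can be larger.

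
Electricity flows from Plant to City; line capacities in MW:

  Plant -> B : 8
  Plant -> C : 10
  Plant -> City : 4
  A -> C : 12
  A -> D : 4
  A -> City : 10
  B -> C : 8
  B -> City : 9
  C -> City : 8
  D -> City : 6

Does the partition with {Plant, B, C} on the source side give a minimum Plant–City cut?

No — its capacity is 21, but the minimum cut has capacity 20.

Given cut capacity: 4 + 9 + 8 = 21.
Augment Plant→City: bottleneck 4, flow now 4.
Augment Plant→B→City: bottleneck 8, flow now 12.
Augment Plant→C→City: bottleneck 8, flow now 20.
No augmenting path remains; maximum flow = 20.
In the residual graph, reachable from Plant: {Plant, C}.
Min-cut edges: Plant→B (8), Plant→City (4), C→City (8); capacity 8 + 4 + 8 = 20.
Cut capacity 21 exceeds the max flow 20, so it is not minimum.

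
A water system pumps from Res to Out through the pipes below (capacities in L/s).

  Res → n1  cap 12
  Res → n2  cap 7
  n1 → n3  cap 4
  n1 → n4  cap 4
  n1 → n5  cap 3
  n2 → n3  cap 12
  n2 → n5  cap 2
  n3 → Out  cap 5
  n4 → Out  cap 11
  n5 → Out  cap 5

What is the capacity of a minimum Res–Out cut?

14

Augment Res→n1→n3→Out: bottleneck 4, flow now 4.
Augment Res→n1→n4→Out: bottleneck 4, flow now 8.
Augment Res→n1→n5→Out: bottleneck 3, flow now 11.
Augment Res→n2→n3→Out: bottleneck 1, flow now 12.
Augment Res→n2→n5→Out: bottleneck 2, flow now 14.
No augmenting path remains; maximum flow = 14.
By max-flow min-cut, the minimum cut capacity equals the max flow.
In the residual graph, reachable from Res: {Res, n1, n2, n3}.
Min-cut edges: n1→n4 (4), n1→n5 (3), n2→n5 (2), n3→Out (5); capacity 4 + 3 + 2 + 5 = 14.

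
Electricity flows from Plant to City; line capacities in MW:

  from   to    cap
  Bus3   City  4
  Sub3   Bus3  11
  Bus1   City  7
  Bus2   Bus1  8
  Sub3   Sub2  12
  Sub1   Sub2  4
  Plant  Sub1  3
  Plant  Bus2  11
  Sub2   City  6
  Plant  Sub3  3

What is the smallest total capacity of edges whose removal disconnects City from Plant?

13

Augment Plant→Sub1→Sub2→City: bottleneck 3, flow now 3.
Augment Plant→Sub3→Sub2→City: bottleneck 3, flow now 6.
Augment Plant→Bus2→Bus1→City: bottleneck 7, flow now 13.
No augmenting path remains; maximum flow = 13.
By max-flow min-cut, the minimum cut capacity equals the max flow.
In the residual graph, reachable from Plant: {Plant, Bus2, Bus1}.
Min-cut edges: Plant→Sub1 (3), Plant→Sub3 (3), Bus1→City (7); capacity 3 + 3 + 7 = 13.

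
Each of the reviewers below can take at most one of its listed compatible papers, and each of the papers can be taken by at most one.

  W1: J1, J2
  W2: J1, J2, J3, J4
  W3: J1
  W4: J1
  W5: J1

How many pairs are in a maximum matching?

Unit-capacity flow: source→left, listed edges, right→sink; max matching = max flow.
Augmenting path W1→J1 (+1); matched 1.
Augmenting path W2→J2 (+1); matched 2.
Augmenting path W3→J1→W1→J2→W2→J3 (+1); matched 3.
No augmenting path remains; maximum matching = 3.
König certificate: {W1, W2, J1} is a vertex cover of size 3 (every listed pair touches it), so no matching can be larger.

3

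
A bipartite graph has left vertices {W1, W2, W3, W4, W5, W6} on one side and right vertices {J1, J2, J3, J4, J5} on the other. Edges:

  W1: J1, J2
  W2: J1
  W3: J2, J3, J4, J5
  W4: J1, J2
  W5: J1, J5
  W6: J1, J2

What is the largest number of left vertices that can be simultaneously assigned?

Unit-capacity flow: source→left, listed edges, right→sink; max matching = max flow.
Augmenting path W1→J1 (+1); matched 1.
Augmenting path W3→J2 (+1); matched 2.
Augmenting path W5→J5 (+1); matched 3.
Augmenting path W4→J2→W3→J3 (+1); matched 4.
No augmenting path remains; maximum matching = 4.
König certificate: {W3, W5, J1, J2} is a vertex cover of size 4 (every listed pair touches it), so no matching can be larger.

4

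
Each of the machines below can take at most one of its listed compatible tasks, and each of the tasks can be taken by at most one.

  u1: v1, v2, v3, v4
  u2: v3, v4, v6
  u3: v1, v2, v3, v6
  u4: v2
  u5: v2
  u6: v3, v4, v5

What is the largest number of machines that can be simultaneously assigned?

5

Unit-capacity flow: source→left, listed edges, right→sink; max matching = max flow.
Augmenting path u1→v1 (+1); matched 1.
Augmenting path u2→v3 (+1); matched 2.
Augmenting path u3→v2 (+1); matched 3.
Augmenting path u6→v4 (+1); matched 4.
Augmenting path u4→v2→u3→v6 (+1); matched 5.
No augmenting path remains; maximum matching = 5.
König certificate: {u1, u2, u3, u6, v2} is a vertex cover of size 5 (every listed pair touches it), so no matching can be larger.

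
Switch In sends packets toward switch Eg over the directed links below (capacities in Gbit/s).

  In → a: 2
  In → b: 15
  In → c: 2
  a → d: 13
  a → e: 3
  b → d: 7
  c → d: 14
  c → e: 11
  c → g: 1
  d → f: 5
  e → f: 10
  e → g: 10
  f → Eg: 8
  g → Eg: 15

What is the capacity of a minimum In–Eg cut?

9

Augment In→c→g→Eg: bottleneck 1, flow now 1.
Augment In→a→d→f→Eg: bottleneck 2, flow now 3.
Augment In→b→d→f→Eg: bottleneck 3, flow now 6.
Augment In→c→e→f→Eg: bottleneck 1, flow now 7.
Augment In→b→d→a→e→f→Eg: bottleneck 2, flow now 9. (uses reverse residual edge)
No augmenting path remains; maximum flow = 9.
By max-flow min-cut, the minimum cut capacity equals the max flow.
In the residual graph, reachable from In: {In, b, d}.
Min-cut edges: In→a (2), In→c (2), d→f (5); capacity 2 + 2 + 5 = 9.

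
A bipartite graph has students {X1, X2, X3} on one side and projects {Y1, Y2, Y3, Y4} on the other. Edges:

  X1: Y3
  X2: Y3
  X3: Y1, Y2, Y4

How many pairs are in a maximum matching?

2

Unit-capacity flow: source→left, listed edges, right→sink; max matching = max flow.
Augmenting path X1→Y3 (+1); matched 1.
Augmenting path X3→Y1 (+1); matched 2.
No augmenting path remains; maximum matching = 2.
König certificate: {X3, Y3} is a vertex cover of size 2 (every listed pair touches it), so no matching can be larger.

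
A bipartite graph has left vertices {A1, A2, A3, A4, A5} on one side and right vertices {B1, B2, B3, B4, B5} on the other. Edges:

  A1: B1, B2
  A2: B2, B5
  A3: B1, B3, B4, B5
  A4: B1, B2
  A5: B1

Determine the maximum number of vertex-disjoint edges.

4

Unit-capacity flow: source→left, listed edges, right→sink; max matching = max flow.
Augmenting path A1→B1 (+1); matched 1.
Augmenting path A2→B2 (+1); matched 2.
Augmenting path A3→B3 (+1); matched 3.
Augmenting path A4→B2→A2→B5 (+1); matched 4.
No augmenting path remains; maximum matching = 4.
König certificate: {A2, A3, B1, B2} is a vertex cover of size 4 (every listed pair touches it), so no matching can be larger.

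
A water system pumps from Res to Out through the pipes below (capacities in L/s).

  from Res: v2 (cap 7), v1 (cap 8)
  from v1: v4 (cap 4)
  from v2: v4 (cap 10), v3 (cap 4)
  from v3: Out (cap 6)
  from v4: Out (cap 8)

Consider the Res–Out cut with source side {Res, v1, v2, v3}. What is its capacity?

20

Edges leaving {Res, v1, v2, v3}: v1→v4 (4), v2→v4 (10), v3→Out (6).
Cut capacity = 4 + 10 + 6 = 20.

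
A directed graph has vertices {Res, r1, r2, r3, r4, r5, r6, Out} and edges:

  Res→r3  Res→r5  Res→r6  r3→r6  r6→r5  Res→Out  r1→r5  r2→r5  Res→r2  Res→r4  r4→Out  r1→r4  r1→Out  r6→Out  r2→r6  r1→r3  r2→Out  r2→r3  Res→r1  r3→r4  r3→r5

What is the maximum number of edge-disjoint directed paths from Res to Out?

5

Assign every edge capacity 1; by Menger, the answer equals the max flow.
Path Res→Out (+1); total 1.
Path Res→r1→Out (+1); total 2.
Path Res→r2→Out (+1); total 3.
Path Res→r4→Out (+1); total 4.
Path Res→r6→Out (+1); total 5.
No residual Res→Out path; max flow = 5.
Certifying cut of size 5: {Res→Out, Res→r1, Res→r2, r4→Out, r6→Out}.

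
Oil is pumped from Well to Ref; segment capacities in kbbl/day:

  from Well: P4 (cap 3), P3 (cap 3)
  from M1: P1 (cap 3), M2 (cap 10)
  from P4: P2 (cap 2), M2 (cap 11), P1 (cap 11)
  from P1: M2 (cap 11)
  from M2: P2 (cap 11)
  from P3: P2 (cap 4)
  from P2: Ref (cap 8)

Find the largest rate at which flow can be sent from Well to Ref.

6

Augment Well→P4→P2→Ref: bottleneck 2, flow now 2.
Augment Well→P3→P2→Ref: bottleneck 3, flow now 5.
Augment Well→P4→M2→P2→Ref: bottleneck 1, flow now 6.
No augmenting path remains; maximum flow = 6.
In the residual graph, reachable from Well: {Well}.
Min-cut edges: Well→P4 (3), Well→P3 (3); capacity 3 + 3 = 6.
This cut is saturated, so no flow can exceed 6.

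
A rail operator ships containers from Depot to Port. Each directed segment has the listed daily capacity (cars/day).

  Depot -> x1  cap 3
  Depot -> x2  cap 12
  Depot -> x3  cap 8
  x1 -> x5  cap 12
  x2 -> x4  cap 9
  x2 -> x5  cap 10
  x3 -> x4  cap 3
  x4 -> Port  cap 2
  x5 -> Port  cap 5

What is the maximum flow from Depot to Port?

Augment Depot→x1→x5→Port: bottleneck 3, flow now 3.
Augment Depot→x2→x4→Port: bottleneck 2, flow now 5.
Augment Depot→x2→x5→Port: bottleneck 2, flow now 7.
No augmenting path remains; maximum flow = 7.
In the residual graph, reachable from Depot: {Depot, x1, x2, x3, x4, x5}.
Min-cut edges: x4→Port (2), x5→Port (5); capacity 2 + 5 = 7.
This cut is saturated, so no flow can exceed 7.

7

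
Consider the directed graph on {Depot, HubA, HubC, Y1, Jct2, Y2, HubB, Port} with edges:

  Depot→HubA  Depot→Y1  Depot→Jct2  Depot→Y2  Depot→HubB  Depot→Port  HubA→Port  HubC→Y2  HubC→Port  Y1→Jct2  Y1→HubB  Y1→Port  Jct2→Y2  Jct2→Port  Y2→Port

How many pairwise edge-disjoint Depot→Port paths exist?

Assign every edge capacity 1; by Menger, the answer equals the max flow.
Path Depot→Port (+1); total 1.
Path Depot→HubA→Port (+1); total 2.
Path Depot→Y1→Port (+1); total 3.
Path Depot→Jct2→Port (+1); total 4.
Path Depot→Y2→Port (+1); total 5.
No residual Depot→Port path; max flow = 5.
Certifying cut of size 5: {Depot→HubA, Depot→Jct2, Depot→Port, Depot→Y1, Depot→Y2}.

5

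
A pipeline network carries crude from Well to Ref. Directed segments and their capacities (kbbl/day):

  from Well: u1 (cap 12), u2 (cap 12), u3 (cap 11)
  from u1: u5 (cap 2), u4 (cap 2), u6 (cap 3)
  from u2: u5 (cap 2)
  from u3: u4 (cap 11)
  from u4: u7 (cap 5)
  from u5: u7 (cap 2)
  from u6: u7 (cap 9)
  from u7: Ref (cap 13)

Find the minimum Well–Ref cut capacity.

10

Augment Well→u1→u4→u7→Ref: bottleneck 2, flow now 2.
Augment Well→u1→u5→u7→Ref: bottleneck 2, flow now 4.
Augment Well→u1→u6→u7→Ref: bottleneck 3, flow now 7.
Augment Well→u3→u4→u7→Ref: bottleneck 3, flow now 10.
No augmenting path remains; maximum flow = 10.
By max-flow min-cut, the minimum cut capacity equals the max flow.
In the residual graph, reachable from Well: {Well, u1, u2, u3, u4, u5}.
Min-cut edges: u1→u6 (3), u4→u7 (5), u5→u7 (2); capacity 3 + 5 + 2 = 10.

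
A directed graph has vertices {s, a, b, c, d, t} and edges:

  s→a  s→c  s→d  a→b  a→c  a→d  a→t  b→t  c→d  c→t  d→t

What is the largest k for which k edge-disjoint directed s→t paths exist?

3

Assign every edge capacity 1; by Menger, the answer equals the max flow.
Path s→a→t (+1); total 1.
Path s→c→t (+1); total 2.
Path s→d→t (+1); total 3.
No residual s→t path; max flow = 3.
Certifying cut of size 3: {s→a, s→c, s→d}.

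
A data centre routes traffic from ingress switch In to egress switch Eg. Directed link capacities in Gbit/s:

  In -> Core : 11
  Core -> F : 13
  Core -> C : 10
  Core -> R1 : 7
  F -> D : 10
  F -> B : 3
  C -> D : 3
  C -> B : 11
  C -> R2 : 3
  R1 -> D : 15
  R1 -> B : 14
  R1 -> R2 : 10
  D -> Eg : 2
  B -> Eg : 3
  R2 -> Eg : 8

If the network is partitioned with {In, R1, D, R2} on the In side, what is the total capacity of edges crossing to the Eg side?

Edges leaving {In, R1, D, R2}: In→Core (11), R1→B (14), D→Eg (2), R2→Eg (8).
Cut capacity = 11 + 14 + 2 + 8 = 35.

35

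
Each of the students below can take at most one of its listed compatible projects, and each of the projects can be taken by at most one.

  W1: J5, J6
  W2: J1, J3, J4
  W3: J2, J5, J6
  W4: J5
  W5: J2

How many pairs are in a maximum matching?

4

Unit-capacity flow: source→left, listed edges, right→sink; max matching = max flow.
Augmenting path W1→J5 (+1); matched 1.
Augmenting path W2→J1 (+1); matched 2.
Augmenting path W3→J2 (+1); matched 3.
Augmenting path W4→J5→W1→J6 (+1); matched 4.
No augmenting path remains; maximum matching = 4.
König certificate: {W2, J2, J5, J6} is a vertex cover of size 4 (every listed pair touches it), so no matching can be larger.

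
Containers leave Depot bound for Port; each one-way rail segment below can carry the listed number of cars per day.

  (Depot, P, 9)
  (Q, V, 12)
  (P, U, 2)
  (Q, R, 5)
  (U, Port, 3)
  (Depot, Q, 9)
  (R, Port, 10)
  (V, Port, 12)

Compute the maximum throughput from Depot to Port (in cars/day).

11

Augment Depot→P→U→Port: bottleneck 2, flow now 2.
Augment Depot→Q→R→Port: bottleneck 5, flow now 7.
Augment Depot→Q→V→Port: bottleneck 4, flow now 11.
No augmenting path remains; maximum flow = 11.
In the residual graph, reachable from Depot: {Depot, P}.
Min-cut edges: Depot→Q (9), P→U (2); capacity 9 + 2 = 11.
This cut is saturated, so no flow can exceed 11.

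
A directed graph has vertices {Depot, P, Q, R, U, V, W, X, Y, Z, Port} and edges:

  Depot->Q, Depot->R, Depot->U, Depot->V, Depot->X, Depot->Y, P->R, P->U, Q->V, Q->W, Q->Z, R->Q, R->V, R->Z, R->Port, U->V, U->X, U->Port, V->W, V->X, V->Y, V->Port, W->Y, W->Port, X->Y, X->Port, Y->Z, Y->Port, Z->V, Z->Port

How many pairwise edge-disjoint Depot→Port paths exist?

Assign every edge capacity 1; by Menger, the answer equals the max flow.
Path Depot→R→Port (+1); total 1.
Path Depot→U→Port (+1); total 2.
Path Depot→V→Port (+1); total 3.
Path Depot→X→Port (+1); total 4.
Path Depot→Y→Port (+1); total 5.
Path Depot→Q→W→Port (+1); total 6.
No residual Depot→Port path; max flow = 6.
Certifying cut of size 6: {Depot→Q, Depot→R, Depot→U, Depot→V, Depot→X, Depot→Y}.

6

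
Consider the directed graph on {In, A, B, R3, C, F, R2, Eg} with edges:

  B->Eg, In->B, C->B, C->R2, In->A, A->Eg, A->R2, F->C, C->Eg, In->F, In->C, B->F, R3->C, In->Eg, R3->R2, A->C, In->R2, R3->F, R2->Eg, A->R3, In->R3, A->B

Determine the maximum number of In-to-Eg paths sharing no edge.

5

Assign every edge capacity 1; by Menger, the answer equals the max flow.
Path In→Eg (+1); total 1.
Path In→A→Eg (+1); total 2.
Path In→B→Eg (+1); total 3.
Path In→C→Eg (+1); total 4.
Path In→R2→Eg (+1); total 5.
No residual In→Eg path; max flow = 5.
Certifying cut of size 5: {B→Eg, C→Eg, In→A, In→Eg, R2→Eg}.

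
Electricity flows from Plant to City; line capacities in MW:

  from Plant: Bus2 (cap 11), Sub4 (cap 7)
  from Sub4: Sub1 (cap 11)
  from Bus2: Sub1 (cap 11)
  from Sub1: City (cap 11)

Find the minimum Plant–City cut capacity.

11

Augment Plant→Sub4→Sub1→City: bottleneck 7, flow now 7.
Augment Plant→Bus2→Sub1→City: bottleneck 4, flow now 11.
No augmenting path remains; maximum flow = 11.
By max-flow min-cut, the minimum cut capacity equals the max flow.
In the residual graph, reachable from Plant: {Plant, Sub4, Bus2, Sub1}.
Min-cut edges: Sub1→City (11); capacity 11 = 11.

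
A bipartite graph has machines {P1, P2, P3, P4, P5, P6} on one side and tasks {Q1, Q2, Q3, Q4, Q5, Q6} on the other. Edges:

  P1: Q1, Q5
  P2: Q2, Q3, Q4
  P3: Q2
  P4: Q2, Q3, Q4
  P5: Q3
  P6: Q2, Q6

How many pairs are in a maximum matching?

5

Unit-capacity flow: source→left, listed edges, right→sink; max matching = max flow.
Augmenting path P1→Q1 (+1); matched 1.
Augmenting path P2→Q2 (+1); matched 2.
Augmenting path P4→Q3 (+1); matched 3.
Augmenting path P6→Q6 (+1); matched 4.
Augmenting path P3→Q2→P2→Q4 (+1); matched 5.
No augmenting path remains; maximum matching = 5.
König certificate: {P1, P6, Q2, Q3, Q4} is a vertex cover of size 5 (every listed pair touches it), so no matching can be larger.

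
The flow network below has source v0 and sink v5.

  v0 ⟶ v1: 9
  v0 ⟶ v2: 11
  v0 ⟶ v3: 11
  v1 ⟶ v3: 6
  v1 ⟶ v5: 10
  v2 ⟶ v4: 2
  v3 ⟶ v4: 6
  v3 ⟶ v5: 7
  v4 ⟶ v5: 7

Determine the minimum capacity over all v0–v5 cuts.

Augment v0→v1→v5: bottleneck 9, flow now 9.
Augment v0→v3→v5: bottleneck 7, flow now 16.
Augment v0→v2→v4→v5: bottleneck 2, flow now 18.
Augment v0→v3→v4→v5: bottleneck 4, flow now 22.
No augmenting path remains; maximum flow = 22.
By max-flow min-cut, the minimum cut capacity equals the max flow.
In the residual graph, reachable from v0: {v0, v2}.
Min-cut edges: v0→v1 (9), v0→v3 (11), v2→v4 (2); capacity 9 + 11 + 2 = 22.

22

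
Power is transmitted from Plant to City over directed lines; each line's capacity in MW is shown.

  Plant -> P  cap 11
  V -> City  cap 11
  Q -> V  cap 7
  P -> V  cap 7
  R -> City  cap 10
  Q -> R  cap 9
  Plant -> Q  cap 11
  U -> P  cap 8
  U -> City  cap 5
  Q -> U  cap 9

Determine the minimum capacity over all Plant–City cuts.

18

Augment Plant→P→V→City: bottleneck 7, flow now 7.
Augment Plant→Q→R→City: bottleneck 9, flow now 16.
Augment Plant→Q→U→City: bottleneck 2, flow now 18.
No augmenting path remains; maximum flow = 18.
By max-flow min-cut, the minimum cut capacity equals the max flow.
In the residual graph, reachable from Plant: {Plant, P}.
Min-cut edges: Plant→Q (11), P→V (7); capacity 11 + 7 = 18.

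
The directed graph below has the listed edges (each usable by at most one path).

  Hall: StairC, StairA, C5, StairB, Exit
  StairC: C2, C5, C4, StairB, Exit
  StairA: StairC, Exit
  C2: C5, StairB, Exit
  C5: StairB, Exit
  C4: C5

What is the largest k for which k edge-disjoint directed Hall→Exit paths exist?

Assign every edge capacity 1; by Menger, the answer equals the max flow.
Path Hall→Exit (+1); total 1.
Path Hall→StairC→Exit (+1); total 2.
Path Hall→StairA→Exit (+1); total 3.
Path Hall→C5→Exit (+1); total 4.
No residual Hall→Exit path; max flow = 4.
Certifying cut of size 4: {Hall→C5, Hall→Exit, Hall→StairA, Hall→StairC}.

4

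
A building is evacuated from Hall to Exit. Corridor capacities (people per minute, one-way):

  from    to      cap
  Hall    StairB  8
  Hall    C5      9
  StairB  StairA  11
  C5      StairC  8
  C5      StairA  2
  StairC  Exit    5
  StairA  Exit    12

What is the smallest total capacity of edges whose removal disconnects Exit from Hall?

15

Augment Hall→StairB→StairA→Exit: bottleneck 8, flow now 8.
Augment Hall→C5→StairC→Exit: bottleneck 5, flow now 13.
Augment Hall→C5→StairA→Exit: bottleneck 2, flow now 15.
No augmenting path remains; maximum flow = 15.
By max-flow min-cut, the minimum cut capacity equals the max flow.
In the residual graph, reachable from Hall: {Hall, C5, StairC}.
Min-cut edges: Hall→StairB (8), C5→StairA (2), StairC→Exit (5); capacity 8 + 2 + 5 = 15.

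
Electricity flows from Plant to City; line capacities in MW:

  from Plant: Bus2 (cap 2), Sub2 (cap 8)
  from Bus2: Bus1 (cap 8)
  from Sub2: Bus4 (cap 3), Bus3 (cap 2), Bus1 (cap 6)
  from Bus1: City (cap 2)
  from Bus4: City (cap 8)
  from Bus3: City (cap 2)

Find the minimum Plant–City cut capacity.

7

Augment Plant→Bus2→Bus1→City: bottleneck 2, flow now 2.
Augment Plant→Sub2→Bus4→City: bottleneck 3, flow now 5.
Augment Plant→Sub2→Bus3→City: bottleneck 2, flow now 7.
No augmenting path remains; maximum flow = 7.
By max-flow min-cut, the minimum cut capacity equals the max flow.
In the residual graph, reachable from Plant: {Plant, Bus2, Sub2, Bus1}.
Min-cut edges: Sub2→Bus4 (3), Sub2→Bus3 (2), Bus1→City (2); capacity 3 + 2 + 2 = 7.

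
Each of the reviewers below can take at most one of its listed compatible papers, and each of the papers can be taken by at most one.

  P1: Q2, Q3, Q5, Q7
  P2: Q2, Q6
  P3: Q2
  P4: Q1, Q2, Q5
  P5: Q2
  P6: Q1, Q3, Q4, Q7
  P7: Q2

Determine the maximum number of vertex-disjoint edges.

Unit-capacity flow: source→left, listed edges, right→sink; max matching = max flow.
Augmenting path P1→Q2 (+1); matched 1.
Augmenting path P2→Q6 (+1); matched 2.
Augmenting path P4→Q1 (+1); matched 3.
Augmenting path P6→Q3 (+1); matched 4.
Augmenting path P3→Q2→P1→Q5 (+1); matched 5.
No augmenting path remains; maximum matching = 5.
König certificate: {P1, P2, P4, P6, Q2} is a vertex cover of size 5 (every listed pair touches it), so no matching can be larger.

5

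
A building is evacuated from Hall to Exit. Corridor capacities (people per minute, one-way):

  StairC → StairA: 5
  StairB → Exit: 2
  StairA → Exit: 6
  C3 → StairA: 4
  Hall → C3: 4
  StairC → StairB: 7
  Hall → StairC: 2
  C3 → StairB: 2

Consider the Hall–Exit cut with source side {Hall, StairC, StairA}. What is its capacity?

17

Edges leaving {Hall, StairC, StairA}: Hall→C3 (4), StairC→StairB (7), StairA→Exit (6).
Cut capacity = 4 + 7 + 6 = 17.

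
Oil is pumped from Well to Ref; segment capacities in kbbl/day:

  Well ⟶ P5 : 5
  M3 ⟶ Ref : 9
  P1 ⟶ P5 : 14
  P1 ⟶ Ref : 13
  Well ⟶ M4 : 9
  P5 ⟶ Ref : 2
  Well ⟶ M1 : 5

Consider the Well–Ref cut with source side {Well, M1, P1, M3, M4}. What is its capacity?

41

Edges leaving {Well, M1, P1, M3, M4}: Well→P5 (5), P1→P5 (14), P1→Ref (13), M3→Ref (9).
Cut capacity = 5 + 14 + 13 + 9 = 41.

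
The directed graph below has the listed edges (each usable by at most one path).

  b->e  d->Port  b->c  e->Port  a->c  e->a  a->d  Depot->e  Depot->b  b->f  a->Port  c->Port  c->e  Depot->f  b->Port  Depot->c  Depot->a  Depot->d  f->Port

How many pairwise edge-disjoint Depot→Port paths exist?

Assign every edge capacity 1; by Menger, the answer equals the max flow.
Path Depot→a→Port (+1); total 1.
Path Depot→b→Port (+1); total 2.
Path Depot→c→Port (+1); total 3.
Path Depot→d→Port (+1); total 4.
Path Depot→e→Port (+1); total 5.
Path Depot→f→Port (+1); total 6.
No residual Depot→Port path; max flow = 6.
Certifying cut of size 6: {Depot→a, Depot→b, Depot→c, Depot→d, Depot→e, Depot→f}.

6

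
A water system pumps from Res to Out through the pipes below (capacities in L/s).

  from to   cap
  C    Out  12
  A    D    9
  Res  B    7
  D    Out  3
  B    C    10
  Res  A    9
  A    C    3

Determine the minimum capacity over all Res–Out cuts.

13

Augment Res→A→C→Out: bottleneck 3, flow now 3.
Augment Res→A→D→Out: bottleneck 3, flow now 6.
Augment Res→B→C→Out: bottleneck 7, flow now 13.
No augmenting path remains; maximum flow = 13.
By max-flow min-cut, the minimum cut capacity equals the max flow.
In the residual graph, reachable from Res: {Res, A, D}.
Min-cut edges: Res→B (7), A→C (3), D→Out (3); capacity 7 + 3 + 3 = 13.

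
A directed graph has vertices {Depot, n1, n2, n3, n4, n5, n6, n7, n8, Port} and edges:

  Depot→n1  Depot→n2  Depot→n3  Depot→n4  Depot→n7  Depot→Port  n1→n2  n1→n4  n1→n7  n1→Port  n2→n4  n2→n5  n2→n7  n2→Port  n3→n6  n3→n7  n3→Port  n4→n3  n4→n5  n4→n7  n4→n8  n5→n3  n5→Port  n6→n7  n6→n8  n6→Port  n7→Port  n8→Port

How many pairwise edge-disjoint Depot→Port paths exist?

6

Assign every edge capacity 1; by Menger, the answer equals the max flow.
Path Depot→Port (+1); total 1.
Path Depot→n1→Port (+1); total 2.
Path Depot→n2→Port (+1); total 3.
Path Depot→n3→Port (+1); total 4.
Path Depot→n7→Port (+1); total 5.
Path Depot→n4→n5→Port (+1); total 6.
No residual Depot→Port path; max flow = 6.
Certifying cut of size 6: {Depot→Port, Depot→n1, Depot→n2, Depot→n3, Depot→n4, Depot→n7}.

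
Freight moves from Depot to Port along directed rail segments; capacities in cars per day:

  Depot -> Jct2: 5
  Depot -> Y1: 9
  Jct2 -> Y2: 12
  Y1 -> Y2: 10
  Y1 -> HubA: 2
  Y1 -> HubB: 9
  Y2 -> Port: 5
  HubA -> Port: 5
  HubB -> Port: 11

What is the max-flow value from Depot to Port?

14

Augment Depot→Jct2→Y2→Port: bottleneck 5, flow now 5.
Augment Depot→Y1→HubA→Port: bottleneck 2, flow now 7.
Augment Depot→Y1→HubB→Port: bottleneck 7, flow now 14.
No augmenting path remains; maximum flow = 14.
In the residual graph, reachable from Depot: {Depot}.
Min-cut edges: Depot→Jct2 (5), Depot→Y1 (9); capacity 5 + 9 = 14.
This cut is saturated, so no flow can exceed 14.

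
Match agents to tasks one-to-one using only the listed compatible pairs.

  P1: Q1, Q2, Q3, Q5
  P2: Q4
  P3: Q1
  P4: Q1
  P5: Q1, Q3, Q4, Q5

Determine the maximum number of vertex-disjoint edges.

Unit-capacity flow: source→left, listed edges, right→sink; max matching = max flow.
Augmenting path P1→Q1 (+1); matched 1.
Augmenting path P2→Q4 (+1); matched 2.
Augmenting path P5→Q3 (+1); matched 3.
Augmenting path P3→Q1→P1→Q2 (+1); matched 4.
No augmenting path remains; maximum matching = 4.
König certificate: {P1, P2, P5, Q1} is a vertex cover of size 4 (every listed pair touches it), so no matching can be larger.

4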